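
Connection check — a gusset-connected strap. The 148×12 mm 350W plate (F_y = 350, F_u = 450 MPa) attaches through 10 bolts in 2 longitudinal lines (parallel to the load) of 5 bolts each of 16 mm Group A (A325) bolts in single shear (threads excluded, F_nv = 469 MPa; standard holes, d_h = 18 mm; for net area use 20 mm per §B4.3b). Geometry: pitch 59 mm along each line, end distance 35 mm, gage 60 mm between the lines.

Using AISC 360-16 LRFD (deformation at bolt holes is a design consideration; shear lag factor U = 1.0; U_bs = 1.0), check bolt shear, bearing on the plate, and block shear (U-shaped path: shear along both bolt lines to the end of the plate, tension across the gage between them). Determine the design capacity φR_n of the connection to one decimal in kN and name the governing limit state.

707.2 kN (bolt shear governs)

Bolt shear: A_b = π(16)²/4 = 201.06 mm². φR_n = 0.75 × 469 × 201.06 × 10 × 1 = 707.2 kN.
Bearing (12 mm plate, F_u = 450 MPa): end bolts L_c = 35 − 18/2 = 26, R_n = min(1.2×26×12×450, 2.4×16×12×450) = 168.48 kN/bolt; interior L_c = 59 − 18 = 41, R_n = 207.36 kN/bolt. φR_n = 0.75 × (2×168.48 + 8×207.36) = 1496.9 kN.
Block shear: shear path 2×[35+4×59] = 2×271 mm, A_gv = 6504, A_nv = 2×(271 − 4.5×20)×12 = 4344 mm²; tension across gage: (60 − 1×20)×12 = 480 mm². R_n = min(0.6×450×4344, 0.6×350×6504) + 1.0×450×480 = min(1172.9, 1365.8) + 216 = 1388.9 kN. φR_n = 0.75 × 1388.9 = 1041.7 kN.
Governing: min(707.2, 1496.9, 1041.7) = 707.2 kN → bolt shear.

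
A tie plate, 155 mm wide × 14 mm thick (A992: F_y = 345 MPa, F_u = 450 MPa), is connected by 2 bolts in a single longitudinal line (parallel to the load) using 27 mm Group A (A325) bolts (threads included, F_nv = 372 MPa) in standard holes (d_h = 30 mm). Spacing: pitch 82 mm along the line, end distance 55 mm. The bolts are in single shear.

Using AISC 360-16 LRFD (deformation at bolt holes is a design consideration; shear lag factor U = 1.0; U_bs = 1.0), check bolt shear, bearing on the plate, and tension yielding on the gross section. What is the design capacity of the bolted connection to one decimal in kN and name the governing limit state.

319.5 kN (bolt shear governs)

Bolt shear: A_b = π(27)²/4 = 572.56 mm². φR_n = 0.75 × 372 × 572.56 × 2 × 1 = 319.5 kN.
Bearing (14 mm plate, F_u = 450 MPa): end bolts L_c = 55 − 30/2 = 40, R_n = min(1.2×40×14×450, 2.4×27×14×450) = 302.4 kN/bolt; interior L_c = 82 − 30 = 52, R_n = 393.12 kN/bolt. φR_n = 0.75 × (1×302.4 + 1×393.12) = 521.6 kN.
Tension yield (gross): A_g = 155×14 = 2170 mm². φR_n = 0.90 × 345 × 2170 = 673.8 kN.
Governing: min(319.5, 521.6, 673.8) = 319.5 kN → bolt shear.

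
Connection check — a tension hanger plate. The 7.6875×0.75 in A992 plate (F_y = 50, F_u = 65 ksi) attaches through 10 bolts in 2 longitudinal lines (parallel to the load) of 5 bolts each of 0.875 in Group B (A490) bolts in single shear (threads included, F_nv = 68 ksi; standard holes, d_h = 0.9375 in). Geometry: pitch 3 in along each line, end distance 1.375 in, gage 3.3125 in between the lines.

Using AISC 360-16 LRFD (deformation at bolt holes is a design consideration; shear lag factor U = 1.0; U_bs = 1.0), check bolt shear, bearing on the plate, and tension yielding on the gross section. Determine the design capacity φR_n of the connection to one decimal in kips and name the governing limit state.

259.5 kips (gross-section yield governs)

Bolt shear: A_b = π(0.875)²/4 = 0.60132 in². φR_n = 0.75 × 68 × 0.60132 × 10 × 1 = 306.7 kips.
Bearing (0.75 in plate, F_u = 65 ksi): end bolts L_c = 1.375 − 0.9375/2 = 0.90625, R_n = min(1.2×0.90625×0.75×65, 2.4×0.875×0.75×65) = 53.016 kips/bolt; interior L_c = 3 − 0.9375 = 2.0625, R_n = 102.38 kips/bolt. φR_n = 0.75 × (2×53.016 + 8×102.38) = 693.8 kips.
Tension yield (gross): A_g = 7.6875×0.75 = 5.7656 in². φR_n = 0.90 × 50 × 5.7656 = 259.5 kips.
Governing: min(306.7, 693.8, 259.5) = 259.5 kips → gross-section yield.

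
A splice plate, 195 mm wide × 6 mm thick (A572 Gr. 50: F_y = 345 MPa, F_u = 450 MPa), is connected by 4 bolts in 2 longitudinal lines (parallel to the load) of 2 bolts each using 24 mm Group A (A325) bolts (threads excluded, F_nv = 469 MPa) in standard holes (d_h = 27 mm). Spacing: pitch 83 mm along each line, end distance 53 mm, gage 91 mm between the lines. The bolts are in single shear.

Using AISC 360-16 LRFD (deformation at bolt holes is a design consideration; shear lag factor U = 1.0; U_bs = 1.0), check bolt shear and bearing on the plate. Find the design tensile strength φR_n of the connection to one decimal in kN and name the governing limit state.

Bolt shear: A_b = π(24)²/4 = 452.39 mm². φR_n = 0.75 × 469 × 452.39 × 4 × 1 = 636.5 kN.
Bearing (6 mm plate, F_u = 450 MPa): end bolts L_c = 53 − 27/2 = 39.5, R_n = min(1.2×39.5×6×450, 2.4×24×6×450) = 127.98 kN/bolt; interior L_c = 83 − 27 = 56, R_n = 155.52 kN/bolt. φR_n = 0.75 × (2×127.98 + 2×155.52) = 425.3 kN.
Governing: min(636.5, 425.3) = 425.3 kN → bearing.

425.3 kN (bearing governs)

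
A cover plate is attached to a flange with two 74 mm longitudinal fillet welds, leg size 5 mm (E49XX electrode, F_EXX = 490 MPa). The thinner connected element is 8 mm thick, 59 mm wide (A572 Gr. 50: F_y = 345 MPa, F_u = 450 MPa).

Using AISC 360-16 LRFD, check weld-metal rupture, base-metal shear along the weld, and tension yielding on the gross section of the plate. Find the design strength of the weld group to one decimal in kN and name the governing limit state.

115.4 kN (weld metal governs)

Weld metal: throat = 0.707×5 = 3.535 mm, L = 2×74 = 148 mm. φR_n = 0.75 × 0.6 × 490 × 3.535 × 148 = 115.4 kN.
Base metal shear (8 mm plate): yield φR_n = 1.0×0.6×345×8×148 = 245.1 kN; rupture φR_n = 0.75×0.6×450×8×148 = 239.8 kN; take 239.8 kN (rupture).
Tension yield (gross): A_g = 59×8 = 472 mm². φR_n = 0.90 × 345 × 472 = 146.6 kN.
Governing: min(115.4, 239.8, 146.6) = 115.4 kN → weld metal.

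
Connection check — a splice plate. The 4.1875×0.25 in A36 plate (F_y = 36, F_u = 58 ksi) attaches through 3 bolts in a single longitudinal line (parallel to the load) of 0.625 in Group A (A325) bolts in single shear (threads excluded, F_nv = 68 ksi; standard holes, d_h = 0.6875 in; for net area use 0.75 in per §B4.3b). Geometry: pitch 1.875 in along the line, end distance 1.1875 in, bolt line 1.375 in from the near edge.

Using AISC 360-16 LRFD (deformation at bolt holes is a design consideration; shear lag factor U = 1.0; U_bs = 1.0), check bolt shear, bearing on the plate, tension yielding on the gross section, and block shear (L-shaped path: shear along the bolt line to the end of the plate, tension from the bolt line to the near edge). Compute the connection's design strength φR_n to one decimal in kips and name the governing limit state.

30.9 kips (block shear governs)

Bolt shear: A_b = π(0.625)²/4 = 0.3068 in². φR_n = 0.75 × 68 × 0.3068 × 3 × 1 = 46.9 kips.
Bearing (0.25 in plate, F_u = 58 ksi): end bolts L_c = 1.1875 − 0.6875/2 = 0.84375, R_n = min(1.2×0.84375×0.25×58, 2.4×0.625×0.25×58) = 14.681 kips/bolt; interior L_c = 1.875 − 0.6875 = 1.1875, R_n = 20.663 kips/bolt. φR_n = 0.75 × (1×14.681 + 2×20.663) = 42.0 kips.
Tension yield (gross): A_g = 4.1875×0.25 = 1.0469 in². φR_n = 0.90 × 36 × 1.0469 = 33.9 kips.
Block shear: shear path 1×[1.1875+2×1.875] = 1×4.9375 in, A_gv = 1.2344, A_nv = 1×(4.9375 − 2.5×0.75)×0.25 = 0.76563 in²; tension to near edge: (1.375 − 0.5×0.75)×0.25 = 0.25 in². R_n = min(0.6×58×0.76563, 0.6×36×1.2344) + 1.0×58×0.25 = min(26.644, 26.663) + 14.5 = 41.144 kips. φR_n = 0.75 × 41.144 = 30.9 kips.
Governing: min(46.9, 42.0, 33.9, 30.9) = 30.9 kips → block shear.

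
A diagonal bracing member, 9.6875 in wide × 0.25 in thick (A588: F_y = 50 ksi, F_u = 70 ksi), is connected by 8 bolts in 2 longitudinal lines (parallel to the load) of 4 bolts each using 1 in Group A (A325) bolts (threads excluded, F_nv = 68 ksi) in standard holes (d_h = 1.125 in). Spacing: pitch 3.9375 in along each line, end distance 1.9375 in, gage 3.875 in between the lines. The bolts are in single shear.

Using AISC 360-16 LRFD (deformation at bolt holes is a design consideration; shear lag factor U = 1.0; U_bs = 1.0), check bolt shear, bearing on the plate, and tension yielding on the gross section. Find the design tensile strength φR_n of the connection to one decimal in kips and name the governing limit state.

109.0 kips (gross-section yield governs)

Bolt shear: A_b = π(1)²/4 = 0.7854 in². φR_n = 0.75 × 68 × 0.7854 × 8 × 1 = 320.4 kips.
Bearing (0.25 in plate, F_u = 70 ksi): end bolts L_c = 1.9375 − 1.125/2 = 1.375, R_n = min(1.2×1.375×0.25×70, 2.4×1×0.25×70) = 28.875 kips/bolt; interior L_c = 3.9375 − 1.125 = 2.8125, R_n = 42 kips/bolt. φR_n = 0.75 × (2×28.875 + 6×42) = 232.3 kips.
Tension yield (gross): A_g = 9.6875×0.25 = 2.4219 in². φR_n = 0.90 × 50 × 2.4219 = 109.0 kips.
Governing: min(320.4, 232.3, 109.0) = 109.0 kips → gross-section yield.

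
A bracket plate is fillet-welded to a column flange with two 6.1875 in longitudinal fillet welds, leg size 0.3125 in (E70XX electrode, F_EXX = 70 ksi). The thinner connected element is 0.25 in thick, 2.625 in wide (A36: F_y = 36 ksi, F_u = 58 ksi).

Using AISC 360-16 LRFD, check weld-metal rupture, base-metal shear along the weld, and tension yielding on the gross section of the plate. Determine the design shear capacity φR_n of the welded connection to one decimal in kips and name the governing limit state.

Weld metal: throat = 0.707×0.3125 = 0.22094 in, L = 2×6.1875 = 12.375 in. φR_n = 0.75 × 0.6 × 70 × 0.22094 × 12.375 = 86.1 kips.
Base metal shear (0.25 in plate): yield φR_n = 1.0×0.6×36×0.25×12.375 = 66.8 kips; rupture φR_n = 0.75×0.6×58×0.25×12.375 = 80.7 kips; take 66.8 kips (yield).
Tension yield (gross): A_g = 2.625×0.25 = 0.65625 in². φR_n = 0.90 × 36 × 0.65625 = 21.3 kips.
Governing: min(86.1, 66.8, 21.3) = 21.3 kips → gross-section yield.

21.3 kips (gross-section yield governs)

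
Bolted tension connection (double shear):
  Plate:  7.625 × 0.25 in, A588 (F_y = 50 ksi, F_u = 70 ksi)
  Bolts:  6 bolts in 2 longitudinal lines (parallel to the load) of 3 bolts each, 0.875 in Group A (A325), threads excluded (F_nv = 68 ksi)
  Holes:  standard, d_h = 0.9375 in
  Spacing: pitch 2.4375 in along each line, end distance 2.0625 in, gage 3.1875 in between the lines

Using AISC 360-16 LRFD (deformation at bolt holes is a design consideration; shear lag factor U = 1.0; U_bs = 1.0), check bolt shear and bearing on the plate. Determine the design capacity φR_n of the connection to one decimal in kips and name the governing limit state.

144.7 kips (bearing governs)

Bolt shear: A_b = π(0.875)²/4 = 0.60132 in². φR_n = 0.75 × 68 × 0.60132 × 6 × 2 = 368.0 kips.
Bearing (0.25 in plate, F_u = 70 ksi): end bolts L_c = 2.0625 − 0.9375/2 = 1.59375, R_n = min(1.2×1.59375×0.25×70, 2.4×0.875×0.25×70) = 33.469 kips/bolt; interior L_c = 2.4375 − 0.9375 = 1.5, R_n = 31.5 kips/bolt. φR_n = 0.75 × (2×33.469 + 4×31.5) = 144.7 kips.
Governing: min(368.0, 144.7) = 144.7 kips → bearing.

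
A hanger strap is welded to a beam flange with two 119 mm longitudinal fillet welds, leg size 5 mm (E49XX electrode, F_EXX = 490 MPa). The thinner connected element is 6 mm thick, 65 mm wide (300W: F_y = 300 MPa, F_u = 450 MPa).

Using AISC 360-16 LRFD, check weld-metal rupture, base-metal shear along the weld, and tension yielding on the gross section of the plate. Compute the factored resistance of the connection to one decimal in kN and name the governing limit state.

105.3 kN (gross-section yield governs)

Weld metal: throat = 0.707×5 = 3.535 mm, L = 2×119 = 238 mm. φR_n = 0.75 × 0.6 × 490 × 3.535 × 238 = 185.5 kN.
Base metal shear (6 mm plate): yield φR_n = 1.0×0.6×300×6×238 = 257.0 kN; rupture φR_n = 0.75×0.6×450×6×238 = 289.2 kN; take 257.0 kN (yield).
Tension yield (gross): A_g = 65×6 = 390 mm². φR_n = 0.90 × 300 × 390 = 105.3 kN.
Governing: min(185.5, 257.0, 105.3) = 105.3 kN → gross-section yield.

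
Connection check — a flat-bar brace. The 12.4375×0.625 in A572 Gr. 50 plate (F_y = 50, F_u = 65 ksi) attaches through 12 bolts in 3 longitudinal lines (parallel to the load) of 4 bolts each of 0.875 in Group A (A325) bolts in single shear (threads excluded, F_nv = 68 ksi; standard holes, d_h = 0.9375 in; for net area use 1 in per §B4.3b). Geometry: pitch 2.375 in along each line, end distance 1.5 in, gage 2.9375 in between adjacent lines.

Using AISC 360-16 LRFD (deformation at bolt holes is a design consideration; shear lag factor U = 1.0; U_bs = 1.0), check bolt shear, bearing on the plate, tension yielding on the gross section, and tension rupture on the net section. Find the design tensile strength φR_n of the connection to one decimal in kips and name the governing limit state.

Bolt shear: A_b = π(0.875)²/4 = 0.60132 in². φR_n = 0.75 × 68 × 0.60132 × 12 × 1 = 368.0 kips.
Bearing (0.625 in plate, F_u = 65 ksi): end bolts L_c = 1.5 − 0.9375/2 = 1.03125, R_n = min(1.2×1.03125×0.625×65, 2.4×0.875×0.625×65) = 50.273 kips/bolt; interior L_c = 2.375 − 0.9375 = 1.4375, R_n = 70.078 kips/bolt. φR_n = 0.75 × (3×50.273 + 9×70.078) = 586.1 kips.
Tension yield (gross): A_g = 12.4375×0.625 = 7.7734 in². φR_n = 0.90 × 50 × 7.7734 = 349.8 kips.
Tension rupture (net): A_n = (12.4375 − 3×1)×0.625 = 5.8984 in² (U = 1.0, A_e = A_n). φR_n = 0.75 × 65 × 5.8984 = 287.5 kips.
Governing: min(368.0, 586.1, 349.8, 287.5) = 287.5 kips → net-section rupture.

287.5 kips (net-section rupture governs)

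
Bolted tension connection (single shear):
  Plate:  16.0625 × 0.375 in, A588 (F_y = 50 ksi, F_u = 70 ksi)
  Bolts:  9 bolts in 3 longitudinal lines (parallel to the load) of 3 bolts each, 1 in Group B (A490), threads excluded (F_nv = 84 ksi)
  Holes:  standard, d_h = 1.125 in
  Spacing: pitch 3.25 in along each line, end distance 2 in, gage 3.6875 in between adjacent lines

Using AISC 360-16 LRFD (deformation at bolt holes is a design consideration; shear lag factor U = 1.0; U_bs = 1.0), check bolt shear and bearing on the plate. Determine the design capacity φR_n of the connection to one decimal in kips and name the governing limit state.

385.4 kips (bearing governs)

Bolt shear: A_b = π(1)²/4 = 0.7854 in². φR_n = 0.75 × 84 × 0.7854 × 9 × 1 = 445.3 kips.
Bearing (0.375 in plate, F_u = 70 ksi): end bolts L_c = 2 − 1.125/2 = 1.4375, R_n = min(1.2×1.4375×0.375×70, 2.4×1×0.375×70) = 45.281 kips/bolt; interior L_c = 3.25 − 1.125 = 2.125, R_n = 63 kips/bolt. φR_n = 0.75 × (3×45.281 + 6×63) = 385.4 kips.
Governing: min(445.3, 385.4) = 385.4 kips → bearing.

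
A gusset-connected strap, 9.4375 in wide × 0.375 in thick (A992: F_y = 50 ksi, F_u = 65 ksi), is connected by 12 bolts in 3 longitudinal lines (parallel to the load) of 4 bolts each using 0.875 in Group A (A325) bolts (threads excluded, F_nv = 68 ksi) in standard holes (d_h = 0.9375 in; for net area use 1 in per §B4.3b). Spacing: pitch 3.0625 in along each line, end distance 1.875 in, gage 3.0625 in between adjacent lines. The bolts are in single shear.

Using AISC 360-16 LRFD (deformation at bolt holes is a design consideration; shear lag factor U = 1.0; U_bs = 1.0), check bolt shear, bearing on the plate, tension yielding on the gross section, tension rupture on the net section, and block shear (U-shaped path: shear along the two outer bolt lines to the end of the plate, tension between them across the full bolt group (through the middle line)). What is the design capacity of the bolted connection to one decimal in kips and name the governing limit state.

117.7 kips (net-section rupture governs)

Bolt shear: A_b = π(0.875)²/4 = 0.60132 in². φR_n = 0.75 × 68 × 0.60132 × 12 × 1 = 368.0 kips.
Bearing (0.375 in plate, F_u = 65 ksi): end bolts L_c = 1.875 − 0.9375/2 = 1.40625, R_n = min(1.2×1.40625×0.375×65, 2.4×0.875×0.375×65) = 41.133 kips/bolt; interior L_c = 3.0625 − 0.9375 = 2.125, R_n = 51.188 kips/bolt. φR_n = 0.75 × (3×41.133 + 9×51.188) = 438.1 kips.
Tension yield (gross): A_g = 9.4375×0.375 = 3.5391 in². φR_n = 0.90 × 50 × 3.5391 = 159.3 kips.
Tension rupture (net): A_n = (9.4375 − 3×1)×0.375 = 2.4141 in² (U = 1.0, A_e = A_n). φR_n = 0.75 × 65 × 2.4141 = 117.7 kips.
Block shear: shear path 2×[1.875+3×3.0625] = 2×11.0625 in, A_gv = 8.2969, A_nv = 2×(11.0625 − 3.5×1)×0.375 = 5.6719 in²; tension across gage: (6.125 − 2×1)×0.375 = 1.5469 in². R_n = min(0.6×65×5.6719, 0.6×50×8.2969) + 1.0×65×1.5469 = min(221.2, 248.91) + 100.55 = 321.75 kips. φR_n = 0.75 × 321.75 = 241.3 kips.
Governing: min(368.0, 438.1, 159.3, 117.7, 241.3) = 117.7 kips → net-section rupture.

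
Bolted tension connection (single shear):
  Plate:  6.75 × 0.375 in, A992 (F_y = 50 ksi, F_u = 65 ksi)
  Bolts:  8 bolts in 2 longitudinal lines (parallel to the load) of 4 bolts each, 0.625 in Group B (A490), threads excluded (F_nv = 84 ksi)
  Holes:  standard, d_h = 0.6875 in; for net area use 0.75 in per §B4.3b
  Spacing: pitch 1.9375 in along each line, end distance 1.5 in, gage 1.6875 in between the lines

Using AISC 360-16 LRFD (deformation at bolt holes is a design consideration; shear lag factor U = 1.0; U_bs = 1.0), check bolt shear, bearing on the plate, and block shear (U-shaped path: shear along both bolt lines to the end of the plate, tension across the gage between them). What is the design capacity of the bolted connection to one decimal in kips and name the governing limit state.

Bolt shear: A_b = π(0.625)²/4 = 0.3068 in². φR_n = 0.75 × 84 × 0.3068 × 8 × 1 = 154.6 kips.
Bearing (0.375 in plate, F_u = 65 ksi): end bolts L_c = 1.5 − 0.6875/2 = 1.15625, R_n = min(1.2×1.15625×0.375×65, 2.4×0.625×0.375×65) = 33.82 kips/bolt; interior L_c = 1.9375 − 0.6875 = 1.25, R_n = 36.563 kips/bolt. φR_n = 0.75 × (2×33.82 + 6×36.563) = 215.3 kips.
Block shear: shear path 2×[1.5+3×1.9375] = 2×7.3125 in, A_gv = 5.4844, A_nv = 2×(7.3125 − 3.5×0.75)×0.375 = 3.5156 in²; tension across gage: (1.6875 − 1×0.75)×0.375 = 0.35156 in². R_n = min(0.6×65×3.5156, 0.6×50×5.4844) + 1.0×65×0.35156 = min(137.11, 164.53) + 22.851 = 159.96 kips. φR_n = 0.75 × 159.96 = 120.0 kips.
Governing: min(154.6, 215.3, 120.0) = 120.0 kips → block shear.

120.0 kips (block shear governs)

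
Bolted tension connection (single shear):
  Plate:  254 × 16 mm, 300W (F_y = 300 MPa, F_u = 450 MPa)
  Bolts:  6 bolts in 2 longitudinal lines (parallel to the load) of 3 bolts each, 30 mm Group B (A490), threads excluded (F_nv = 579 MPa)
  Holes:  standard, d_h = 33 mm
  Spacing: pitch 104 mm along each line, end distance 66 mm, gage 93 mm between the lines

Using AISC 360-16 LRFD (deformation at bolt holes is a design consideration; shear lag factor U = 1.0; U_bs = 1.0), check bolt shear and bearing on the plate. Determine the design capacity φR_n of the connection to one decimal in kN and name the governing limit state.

Bolt shear: A_b = π(30)²/4 = 706.86 mm². φR_n = 0.75 × 579 × 706.86 × 6 × 1 = 1841.7 kN.
Bearing (16 mm plate, F_u = 450 MPa): end bolts L_c = 66 − 33/2 = 49.5, R_n = min(1.2×49.5×16×450, 2.4×30×16×450) = 427.68 kN/bolt; interior L_c = 104 − 33 = 71, R_n = 518.4 kN/bolt. φR_n = 0.75 × (2×427.68 + 4×518.4) = 2196.7 kN.
Governing: min(1841.7, 2196.7) = 1841.7 kN → bolt shear.

1841.7 kN (bolt shear governs)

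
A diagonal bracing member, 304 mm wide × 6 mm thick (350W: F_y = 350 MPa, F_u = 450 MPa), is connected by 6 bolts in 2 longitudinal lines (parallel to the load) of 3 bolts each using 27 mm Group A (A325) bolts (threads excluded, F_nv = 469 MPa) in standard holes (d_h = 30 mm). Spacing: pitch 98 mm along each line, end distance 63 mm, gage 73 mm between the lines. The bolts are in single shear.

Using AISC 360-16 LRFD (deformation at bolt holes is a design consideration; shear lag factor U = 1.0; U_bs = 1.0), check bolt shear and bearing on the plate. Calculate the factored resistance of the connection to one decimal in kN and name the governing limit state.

758.2 kN (bearing governs)

Bolt shear: A_b = π(27)²/4 = 572.56 mm². φR_n = 0.75 × 469 × 572.56 × 6 × 1 = 1208.4 kN.
Bearing (6 mm plate, F_u = 450 MPa): end bolts L_c = 63 − 30/2 = 48, R_n = min(1.2×48×6×450, 2.4×27×6×450) = 155.52 kN/bolt; interior L_c = 98 − 30 = 68, R_n = 174.96 kN/bolt. φR_n = 0.75 × (2×155.52 + 4×174.96) = 758.2 kN.
Governing: min(1208.4, 758.2) = 758.2 kN → bearing.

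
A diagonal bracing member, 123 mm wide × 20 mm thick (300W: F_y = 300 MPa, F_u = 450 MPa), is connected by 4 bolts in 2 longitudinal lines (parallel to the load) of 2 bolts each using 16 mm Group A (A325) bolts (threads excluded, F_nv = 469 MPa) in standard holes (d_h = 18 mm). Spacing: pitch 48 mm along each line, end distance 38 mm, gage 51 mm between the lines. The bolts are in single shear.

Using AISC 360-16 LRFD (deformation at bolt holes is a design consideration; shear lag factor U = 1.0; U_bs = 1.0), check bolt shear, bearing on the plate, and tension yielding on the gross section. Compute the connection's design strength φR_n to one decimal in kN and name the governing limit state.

282.9 kN (bolt shear governs)

Bolt shear: A_b = π(16)²/4 = 201.06 mm². φR_n = 0.75 × 469 × 201.06 × 4 × 1 = 282.9 kN.
Bearing (20 mm plate, F_u = 450 MPa): end bolts L_c = 38 − 18/2 = 29, R_n = min(1.2×29×20×450, 2.4×16×20×450) = 313.2 kN/bolt; interior L_c = 48 − 18 = 30, R_n = 324 kN/bolt. φR_n = 0.75 × (2×313.2 + 2×324) = 955.8 kN.
Tension yield (gross): A_g = 123×20 = 2460 mm². φR_n = 0.90 × 300 × 2460 = 664.2 kN.
Governing: min(282.9, 955.8, 664.2) = 282.9 kN → bolt shear.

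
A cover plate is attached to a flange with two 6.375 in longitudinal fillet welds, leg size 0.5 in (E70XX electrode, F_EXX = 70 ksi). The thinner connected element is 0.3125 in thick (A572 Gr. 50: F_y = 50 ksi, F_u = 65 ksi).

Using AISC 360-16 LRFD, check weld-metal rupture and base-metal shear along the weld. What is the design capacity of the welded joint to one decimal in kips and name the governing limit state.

Weld metal: throat = 0.707×0.5 = 0.3535 in, L = 2×6.375 = 12.75 in. φR_n = 0.75 × 0.6 × 70 × 0.3535 × 12.75 = 142.0 kips.
Base metal shear (0.3125 in plate): yield φR_n = 1.0×0.6×50×0.3125×12.75 = 119.5 kips; rupture φR_n = 0.75×0.6×65×0.3125×12.75 = 116.5 kips; take 116.5 kips (rupture).
Governing: min(142.0, 116.5) = 116.5 kips → base-metal shear.

116.5 kips (base-metal shear governs)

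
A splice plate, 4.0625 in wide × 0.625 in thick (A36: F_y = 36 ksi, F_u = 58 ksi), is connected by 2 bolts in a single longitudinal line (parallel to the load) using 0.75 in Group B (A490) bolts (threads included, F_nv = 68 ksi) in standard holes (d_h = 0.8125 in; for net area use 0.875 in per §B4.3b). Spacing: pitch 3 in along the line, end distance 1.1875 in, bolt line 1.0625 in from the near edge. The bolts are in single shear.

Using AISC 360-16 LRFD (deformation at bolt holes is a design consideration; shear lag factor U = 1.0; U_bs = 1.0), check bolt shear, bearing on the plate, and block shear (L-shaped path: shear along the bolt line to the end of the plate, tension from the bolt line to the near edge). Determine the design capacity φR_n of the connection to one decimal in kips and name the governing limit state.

45.1 kips (bolt shear governs)

Bolt shear: A_b = π(0.75)²/4 = 0.44179 in². φR_n = 0.75 × 68 × 0.44179 × 2 × 1 = 45.1 kips.
Bearing (0.625 in plate, F_u = 58 ksi): end bolts L_c = 1.1875 − 0.8125/2 = 0.78125, R_n = min(1.2×0.78125×0.625×58, 2.4×0.75×0.625×58) = 33.984 kips/bolt; interior L_c = 3 − 0.8125 = 2.1875, R_n = 65.25 kips/bolt. φR_n = 0.75 × (1×33.984 + 1×65.25) = 74.4 kips.
Block shear: shear path 1×[1.1875+1×3] = 1×4.1875 in, A_gv = 2.6172, A_nv = 1×(4.1875 − 1.5×0.875)×0.625 = 1.7969 in²; tension to near edge: (1.0625 − 0.5×0.875)×0.625 = 0.39063 in². R_n = min(0.6×58×1.7969, 0.6×36×2.6172) + 1.0×58×0.39063 = min(62.532, 56.532) + 22.657 = 79.189 kips. φR_n = 0.75 × 79.189 = 59.4 kips.
Governing: min(45.1, 74.4, 59.4) = 45.1 kips → bolt shear.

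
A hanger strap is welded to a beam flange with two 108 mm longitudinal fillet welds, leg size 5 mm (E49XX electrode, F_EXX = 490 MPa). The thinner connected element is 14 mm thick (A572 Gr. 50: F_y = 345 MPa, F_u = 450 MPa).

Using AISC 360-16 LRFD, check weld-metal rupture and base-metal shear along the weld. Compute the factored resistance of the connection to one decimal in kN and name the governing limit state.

Weld metal: throat = 0.707×5 = 3.535 mm, L = 2×108 = 216 mm. φR_n = 0.75 × 0.6 × 490 × 3.535 × 216 = 168.4 kN.
Base metal shear (14 mm plate): yield φR_n = 1.0×0.6×345×14×216 = 626.0 kN; rupture φR_n = 0.75×0.6×450×14×216 = 612.4 kN; take 612.4 kN (rupture).
Governing: min(168.4, 612.4) = 168.4 kN → weld metal.

168.4 kN (weld metal governs)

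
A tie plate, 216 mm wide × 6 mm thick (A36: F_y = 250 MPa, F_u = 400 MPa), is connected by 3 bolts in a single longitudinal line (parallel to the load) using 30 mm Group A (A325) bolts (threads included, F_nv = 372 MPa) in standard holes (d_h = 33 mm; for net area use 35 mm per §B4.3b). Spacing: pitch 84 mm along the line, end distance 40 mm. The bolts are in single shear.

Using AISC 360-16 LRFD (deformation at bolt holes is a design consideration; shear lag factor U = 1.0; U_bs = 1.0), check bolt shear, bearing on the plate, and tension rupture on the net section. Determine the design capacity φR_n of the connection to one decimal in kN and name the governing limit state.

Bolt shear: A_b = π(30)²/4 = 706.86 mm². φR_n = 0.75 × 372 × 706.86 × 3 × 1 = 591.6 kN.
Bearing (6 mm plate, F_u = 400 MPa): end bolts L_c = 40 − 33/2 = 23.5, R_n = min(1.2×23.5×6×400, 2.4×30×6×400) = 67.68 kN/bolt; interior L_c = 84 − 33 = 51, R_n = 146.88 kN/bolt. φR_n = 0.75 × (1×67.68 + 2×146.88) = 271.1 kN.
Tension rupture (net): A_n = (216 − 1×35)×6 = 1086 mm² (U = 1.0, A_e = A_n). φR_n = 0.75 × 400 × 1086 = 325.8 kN.
Governing: min(591.6, 271.1, 325.8) = 271.1 kN → bearing.

271.1 kN (bearing governs)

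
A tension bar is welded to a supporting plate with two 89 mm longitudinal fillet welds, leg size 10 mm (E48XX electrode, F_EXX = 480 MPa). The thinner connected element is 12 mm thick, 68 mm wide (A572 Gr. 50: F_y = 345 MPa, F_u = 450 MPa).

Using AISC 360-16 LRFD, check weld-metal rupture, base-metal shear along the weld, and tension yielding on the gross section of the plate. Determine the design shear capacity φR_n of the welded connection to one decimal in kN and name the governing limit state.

Weld metal: throat = 0.707×10 = 7.07 mm, L = 2×89 = 178 mm. φR_n = 0.75 × 0.6 × 480 × 7.07 × 178 = 271.8 kN.
Base metal shear (12 mm plate): yield φR_n = 1.0×0.6×345×12×178 = 442.2 kN; rupture φR_n = 0.75×0.6×450×12×178 = 432.5 kN; take 432.5 kN (rupture).
Tension yield (gross): A_g = 68×12 = 816 mm². φR_n = 0.90 × 345 × 816 = 253.4 kN.
Governing: min(271.8, 432.5, 253.4) = 253.4 kN → gross-section yield.

253.4 kN (gross-section yield governs)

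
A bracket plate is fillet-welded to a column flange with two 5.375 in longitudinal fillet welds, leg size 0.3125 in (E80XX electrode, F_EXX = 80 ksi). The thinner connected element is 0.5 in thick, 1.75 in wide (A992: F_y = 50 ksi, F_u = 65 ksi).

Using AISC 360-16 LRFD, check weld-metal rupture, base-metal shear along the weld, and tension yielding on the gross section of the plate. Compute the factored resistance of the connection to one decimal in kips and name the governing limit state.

39.4 kips (gross-section yield governs)

Weld metal: throat = 0.707×0.3125 = 0.22094 in, L = 2×5.375 = 10.75 in. φR_n = 0.75 × 0.6 × 80 × 0.22094 × 10.75 = 85.5 kips.
Base metal shear (0.5 in plate): yield φR_n = 1.0×0.6×50×0.5×10.75 = 161.3 kips; rupture φR_n = 0.75×0.6×65×0.5×10.75 = 157.2 kips; take 157.2 kips (rupture).
Tension yield (gross): A_g = 1.75×0.5 = 0.875 in². φR_n = 0.90 × 50 × 0.875 = 39.4 kips.
Governing: min(85.5, 157.2, 39.4) = 39.4 kips → gross-section yield.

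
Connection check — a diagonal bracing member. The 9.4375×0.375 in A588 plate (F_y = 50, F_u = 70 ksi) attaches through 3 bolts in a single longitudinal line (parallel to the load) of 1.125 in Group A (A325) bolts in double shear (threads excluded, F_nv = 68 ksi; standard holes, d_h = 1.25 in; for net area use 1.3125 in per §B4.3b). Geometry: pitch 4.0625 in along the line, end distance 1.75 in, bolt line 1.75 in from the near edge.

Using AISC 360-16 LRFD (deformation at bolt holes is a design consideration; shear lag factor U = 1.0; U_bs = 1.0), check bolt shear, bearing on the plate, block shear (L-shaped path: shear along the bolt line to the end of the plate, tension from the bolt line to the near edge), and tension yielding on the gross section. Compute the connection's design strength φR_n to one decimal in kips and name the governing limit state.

99.4 kips (block shear governs)

Bolt shear: A_b = π(1.125)²/4 = 0.99402 in². φR_n = 0.75 × 68 × 0.99402 × 3 × 2 = 304.2 kips.
Bearing (0.375 in plate, F_u = 70 ksi): end bolts L_c = 1.75 − 1.25/2 = 1.125, R_n = min(1.2×1.125×0.375×70, 2.4×1.125×0.375×70) = 35.438 kips/bolt; interior L_c = 4.0625 − 1.25 = 2.8125, R_n = 70.875 kips/bolt. φR_n = 0.75 × (1×35.438 + 2×70.875) = 132.9 kips.
Block shear: shear path 1×[1.75+2×4.0625] = 1×9.875 in, A_gv = 3.7031, A_nv = 1×(9.875 − 2.5×1.3125)×0.375 = 2.4727 in²; tension to near edge: (1.75 − 0.5×1.3125)×0.375 = 0.41016 in². R_n = min(0.6×70×2.4727, 0.6×50×3.7031) + 1.0×70×0.41016 = min(103.85, 111.09) + 28.711 = 132.56 kips. φR_n = 0.75 × 132.56 = 99.4 kips.
Tension yield (gross): A_g = 9.4375×0.375 = 3.5391 in². φR_n = 0.90 × 50 × 3.5391 = 159.3 kips.
Governing: min(304.2, 132.9, 99.4, 159.3) = 99.4 kips → block shear.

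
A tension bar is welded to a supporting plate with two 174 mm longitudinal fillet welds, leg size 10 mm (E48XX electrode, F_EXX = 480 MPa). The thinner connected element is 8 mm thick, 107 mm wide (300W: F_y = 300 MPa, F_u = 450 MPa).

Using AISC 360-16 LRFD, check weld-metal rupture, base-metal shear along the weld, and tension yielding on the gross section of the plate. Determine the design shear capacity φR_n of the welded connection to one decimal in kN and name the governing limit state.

231.1 kN (gross-section yield governs)

Weld metal: throat = 0.707×10 = 7.07 mm, L = 2×174 = 348 mm. φR_n = 0.75 × 0.6 × 480 × 7.07 × 348 = 531.4 kN.
Base metal shear (8 mm plate): yield φR_n = 1.0×0.6×300×8×348 = 501.1 kN; rupture φR_n = 0.75×0.6×450×8×348 = 563.8 kN; take 501.1 kN (yield).
Tension yield (gross): A_g = 107×8 = 856 mm². φR_n = 0.90 × 300 × 856 = 231.1 kN.
Governing: min(531.4, 501.1, 231.1) = 231.1 kN → gross-section yield.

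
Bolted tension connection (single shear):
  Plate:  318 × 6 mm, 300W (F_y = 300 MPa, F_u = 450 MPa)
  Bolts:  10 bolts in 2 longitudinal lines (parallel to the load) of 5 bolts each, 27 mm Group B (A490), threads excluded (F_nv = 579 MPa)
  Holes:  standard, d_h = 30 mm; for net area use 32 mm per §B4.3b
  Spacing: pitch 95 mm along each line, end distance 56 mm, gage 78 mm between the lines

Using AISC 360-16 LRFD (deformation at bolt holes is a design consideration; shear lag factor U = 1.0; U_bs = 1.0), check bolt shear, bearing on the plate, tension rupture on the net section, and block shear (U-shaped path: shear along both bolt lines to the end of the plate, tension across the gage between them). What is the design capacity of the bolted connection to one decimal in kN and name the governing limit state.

Bolt shear: A_b = π(27)²/4 = 572.56 mm². φR_n = 0.75 × 579 × 572.56 × 10 × 1 = 2486.3 kN.
Bearing (6 mm plate, F_u = 450 MPa): end bolts L_c = 56 − 30/2 = 41, R_n = min(1.2×41×6×450, 2.4×27×6×450) = 132.84 kN/bolt; interior L_c = 95 − 30 = 65, R_n = 174.96 kN/bolt. φR_n = 0.75 × (2×132.84 + 8×174.96) = 1249.0 kN.
Tension rupture (net): A_n = (318 − 2×32)×6 = 1524 mm² (U = 1.0, A_e = A_n). φR_n = 0.75 × 450 × 1524 = 514.4 kN.
Block shear: shear path 2×[56+4×95] = 2×436 mm, A_gv = 5232, A_nv = 2×(436 − 4.5×32)×6 = 3504 mm²; tension across gage: (78 − 1×32)×6 = 276 mm². R_n = min(0.6×450×3504, 0.6×300×5232) + 1.0×450×276 = min(946.08, 941.76) + 124.2 = 1066 kN. φR_n = 0.75 × 1066 = 799.5 kN.
Governing: min(2486.3, 1249.0, 514.4, 799.5) = 514.4 kN → net-section rupture.

514.4 kN (net-section rupture governs)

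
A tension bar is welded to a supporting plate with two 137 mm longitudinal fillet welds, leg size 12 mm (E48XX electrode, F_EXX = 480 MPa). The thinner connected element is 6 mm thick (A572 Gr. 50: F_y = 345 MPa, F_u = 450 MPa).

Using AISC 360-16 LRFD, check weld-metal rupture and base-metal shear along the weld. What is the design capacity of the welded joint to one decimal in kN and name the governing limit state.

332.9 kN (base-metal shear governs)

Weld metal: throat = 0.707×12 = 8.484 mm, L = 2×137 = 274 mm. φR_n = 0.75 × 0.6 × 480 × 8.484 × 274 = 502.1 kN.
Base metal shear (6 mm plate): yield φR_n = 1.0×0.6×345×6×274 = 340.3 kN; rupture φR_n = 0.75×0.6×450×6×274 = 332.9 kN; take 332.9 kN (rupture).
Governing: min(502.1, 332.9) = 332.9 kN → base-metal shear.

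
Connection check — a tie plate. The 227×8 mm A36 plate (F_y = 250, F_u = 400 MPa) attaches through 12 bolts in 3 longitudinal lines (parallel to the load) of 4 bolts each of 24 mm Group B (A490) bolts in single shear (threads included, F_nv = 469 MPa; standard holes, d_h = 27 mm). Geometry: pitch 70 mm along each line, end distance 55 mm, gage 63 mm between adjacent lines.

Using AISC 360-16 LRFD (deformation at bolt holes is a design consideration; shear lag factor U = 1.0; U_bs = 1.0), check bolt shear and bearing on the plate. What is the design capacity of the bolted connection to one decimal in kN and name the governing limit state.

Bolt shear: A_b = π(24)²/4 = 452.39 mm². φR_n = 0.75 × 469 × 452.39 × 12 × 1 = 1909.5 kN.
Bearing (8 mm plate, F_u = 400 MPa): end bolts L_c = 55 − 27/2 = 41.5, R_n = min(1.2×41.5×8×400, 2.4×24×8×400) = 159.36 kN/bolt; interior L_c = 70 − 27 = 43, R_n = 165.12 kN/bolt. φR_n = 0.75 × (3×159.36 + 9×165.12) = 1473.1 kN.
Governing: min(1909.5, 1473.1) = 1473.1 kN → bearing.

1473.1 kN (bearing governs)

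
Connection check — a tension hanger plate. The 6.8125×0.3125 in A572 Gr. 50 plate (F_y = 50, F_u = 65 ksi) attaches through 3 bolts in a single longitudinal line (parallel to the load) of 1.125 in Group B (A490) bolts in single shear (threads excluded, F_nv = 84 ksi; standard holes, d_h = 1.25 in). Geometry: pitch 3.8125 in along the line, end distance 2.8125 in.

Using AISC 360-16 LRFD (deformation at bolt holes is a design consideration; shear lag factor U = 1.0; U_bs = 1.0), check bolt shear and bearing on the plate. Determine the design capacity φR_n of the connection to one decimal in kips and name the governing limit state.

122.3 kips (bearing governs)

Bolt shear: A_b = π(1.125)²/4 = 0.99402 in². φR_n = 0.75 × 84 × 0.99402 × 3 × 1 = 187.9 kips.
Bearing (0.3125 in plate, F_u = 65 ksi): end bolts L_c = 2.8125 − 1.25/2 = 2.1875, R_n = min(1.2×2.1875×0.3125×65, 2.4×1.125×0.3125×65) = 53.32 kips/bolt; interior L_c = 3.8125 − 1.25 = 2.5625, R_n = 54.844 kips/bolt. φR_n = 0.75 × (1×53.32 + 2×54.844) = 122.3 kips.
Governing: min(187.9, 122.3) = 122.3 kips → bearing.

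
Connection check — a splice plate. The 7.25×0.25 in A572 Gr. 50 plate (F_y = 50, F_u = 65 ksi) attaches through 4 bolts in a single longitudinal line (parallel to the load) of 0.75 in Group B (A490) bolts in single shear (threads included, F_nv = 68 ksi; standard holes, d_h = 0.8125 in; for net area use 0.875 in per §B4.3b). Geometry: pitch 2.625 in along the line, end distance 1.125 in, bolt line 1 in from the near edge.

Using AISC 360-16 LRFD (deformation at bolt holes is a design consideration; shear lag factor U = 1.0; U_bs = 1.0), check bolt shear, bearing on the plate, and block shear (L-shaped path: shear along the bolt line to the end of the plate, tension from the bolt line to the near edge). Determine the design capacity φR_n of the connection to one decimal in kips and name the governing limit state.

50.3 kips (block shear governs)

Bolt shear: A_b = π(0.75)²/4 = 0.44179 in². φR_n = 0.75 × 68 × 0.44179 × 4 × 1 = 90.1 kips.
Bearing (0.25 in plate, F_u = 65 ksi): end bolts L_c = 1.125 − 0.8125/2 = 0.71875, R_n = min(1.2×0.71875×0.25×65, 2.4×0.75×0.25×65) = 14.016 kips/bolt; interior L_c = 2.625 − 0.8125 = 1.8125, R_n = 29.25 kips/bolt. φR_n = 0.75 × (1×14.016 + 3×29.25) = 76.3 kips.
Block shear: shear path 1×[1.125+3×2.625] = 1×9 in, A_gv = 2.25, A_nv = 1×(9 − 3.5×0.875)×0.25 = 1.4844 in²; tension to near edge: (1 − 0.5×0.875)×0.25 = 0.14063 in². R_n = min(0.6×65×1.4844, 0.6×50×2.25) + 1.0×65×0.14063 = min(57.892, 67.5) + 9.141 = 67.033 kips. φR_n = 0.75 × 67.033 = 50.3 kips.
Governing: min(90.1, 76.3, 50.3) = 50.3 kips → block shear.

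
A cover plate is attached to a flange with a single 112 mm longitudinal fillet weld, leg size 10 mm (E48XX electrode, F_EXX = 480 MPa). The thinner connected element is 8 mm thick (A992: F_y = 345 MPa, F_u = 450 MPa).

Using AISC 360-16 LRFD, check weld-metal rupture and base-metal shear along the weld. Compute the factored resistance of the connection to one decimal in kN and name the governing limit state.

Weld metal: throat = 0.707×10 = 7.07 mm, L = 112 mm. φR_n = 0.75 × 0.6 × 480 × 7.07 × 112 = 171.0 kN.
Base metal shear (8 mm plate): yield φR_n = 1.0×0.6×345×8×112 = 185.5 kN; rupture φR_n = 0.75×0.6×450×8×112 = 181.4 kN; take 181.4 kN (rupture).
Governing: min(171.0, 181.4) = 171.0 kN → weld metal.

171.0 kN (weld metal governs)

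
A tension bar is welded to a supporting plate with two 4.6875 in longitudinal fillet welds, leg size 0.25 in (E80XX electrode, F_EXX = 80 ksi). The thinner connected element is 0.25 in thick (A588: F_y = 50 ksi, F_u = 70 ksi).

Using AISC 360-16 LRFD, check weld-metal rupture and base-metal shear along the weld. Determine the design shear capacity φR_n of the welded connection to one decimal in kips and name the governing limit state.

Weld metal: throat = 0.707×0.25 = 0.17675 in, L = 2×4.6875 = 9.375 in. φR_n = 0.75 × 0.6 × 80 × 0.17675 × 9.375 = 59.7 kips.
Base metal shear (0.25 in plate): yield φR_n = 1.0×0.6×50×0.25×9.375 = 70.3 kips; rupture φR_n = 0.75×0.6×70×0.25×9.375 = 73.8 kips; take 70.3 kips (yield).
Governing: min(59.7, 70.3) = 59.7 kips → weld metal.

59.7 kips (weld metal governs)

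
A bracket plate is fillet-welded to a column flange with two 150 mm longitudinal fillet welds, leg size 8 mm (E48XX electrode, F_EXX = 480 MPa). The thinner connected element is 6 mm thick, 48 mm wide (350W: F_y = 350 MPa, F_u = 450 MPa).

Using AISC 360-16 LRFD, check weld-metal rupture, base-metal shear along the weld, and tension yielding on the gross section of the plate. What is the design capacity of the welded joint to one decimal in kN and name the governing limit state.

90.7 kN (gross-section yield governs)

Weld metal: throat = 0.707×8 = 5.656 mm, L = 2×150 = 300 mm. φR_n = 0.75 × 0.6 × 480 × 5.656 × 300 = 366.5 kN.
Base metal shear (6 mm plate): yield φR_n = 1.0×0.6×350×6×300 = 378.0 kN; rupture φR_n = 0.75×0.6×450×6×300 = 364.5 kN; take 364.5 kN (rupture).
Tension yield (gross): A_g = 48×6 = 288 mm². φR_n = 0.90 × 350 × 288 = 90.7 kN.
Governing: min(366.5, 364.5, 90.7) = 90.7 kN → gross-section yield.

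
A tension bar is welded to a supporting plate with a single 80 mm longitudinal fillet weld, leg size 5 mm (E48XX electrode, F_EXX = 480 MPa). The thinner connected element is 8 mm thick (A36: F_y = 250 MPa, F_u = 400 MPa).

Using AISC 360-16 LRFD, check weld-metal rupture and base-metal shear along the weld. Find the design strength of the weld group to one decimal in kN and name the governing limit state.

Weld metal: throat = 0.707×5 = 3.535 mm, L = 80 mm. φR_n = 0.75 × 0.6 × 480 × 3.535 × 80 = 61.1 kN.
Base metal shear (8 mm plate): yield φR_n = 1.0×0.6×250×8×80 = 96.0 kN; rupture φR_n = 0.75×0.6×400×8×80 = 115.2 kN; take 96.0 kN (yield).
Governing: min(61.1, 96.0) = 61.1 kN → weld metal.

61.1 kN (weld metal governs)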